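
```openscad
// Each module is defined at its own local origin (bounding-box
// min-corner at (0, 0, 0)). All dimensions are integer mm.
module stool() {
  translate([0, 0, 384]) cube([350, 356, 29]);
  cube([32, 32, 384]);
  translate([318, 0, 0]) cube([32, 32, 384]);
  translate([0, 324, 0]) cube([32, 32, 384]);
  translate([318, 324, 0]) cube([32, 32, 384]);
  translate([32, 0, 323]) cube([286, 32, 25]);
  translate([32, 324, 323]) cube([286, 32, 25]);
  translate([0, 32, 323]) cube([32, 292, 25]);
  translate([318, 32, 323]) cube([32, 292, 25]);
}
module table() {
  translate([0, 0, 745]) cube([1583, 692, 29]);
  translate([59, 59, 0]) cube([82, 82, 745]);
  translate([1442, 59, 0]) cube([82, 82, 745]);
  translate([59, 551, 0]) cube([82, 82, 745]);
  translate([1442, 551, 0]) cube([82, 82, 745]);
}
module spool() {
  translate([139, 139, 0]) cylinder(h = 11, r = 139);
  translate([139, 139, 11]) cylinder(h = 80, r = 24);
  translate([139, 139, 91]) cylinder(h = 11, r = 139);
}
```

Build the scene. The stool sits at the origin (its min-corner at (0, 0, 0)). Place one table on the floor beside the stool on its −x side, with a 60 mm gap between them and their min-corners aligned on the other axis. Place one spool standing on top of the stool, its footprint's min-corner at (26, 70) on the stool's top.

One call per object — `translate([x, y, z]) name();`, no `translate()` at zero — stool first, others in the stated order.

stool();
translate([-1643, 0, 0]) table();
translate([26, 70, 413]) spool();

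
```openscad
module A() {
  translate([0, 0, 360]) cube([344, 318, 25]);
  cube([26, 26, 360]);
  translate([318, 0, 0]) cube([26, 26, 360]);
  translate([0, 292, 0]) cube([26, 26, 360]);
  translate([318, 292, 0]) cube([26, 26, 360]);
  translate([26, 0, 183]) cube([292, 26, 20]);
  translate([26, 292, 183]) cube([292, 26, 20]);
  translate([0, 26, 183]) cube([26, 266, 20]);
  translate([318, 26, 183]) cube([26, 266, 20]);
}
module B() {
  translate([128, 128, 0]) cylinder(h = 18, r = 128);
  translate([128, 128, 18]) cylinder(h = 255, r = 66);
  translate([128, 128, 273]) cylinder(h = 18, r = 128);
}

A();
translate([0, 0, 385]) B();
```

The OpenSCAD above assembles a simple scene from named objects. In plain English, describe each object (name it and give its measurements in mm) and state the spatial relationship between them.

A is a four-legged stool. The seat is a 344×318×25 mm slab whose top surface is at z = 385 mm; four square legs, each 26×26 mm in cross-section, run from the floor (z = 0) to the underside of the seat, each flush with a corner of the seat. Four stretchers, 26 mm wide and 20 mm tall, connect adjacent legs with their undersides at z = 183 mm, each running between the inner faces of the legs it joins and aligned with the legs' outer faces on the other axis.

B is a spool: two coaxial disc flanges of radius 128 mm and thickness 18 mm, joined by a core cylinder of radius 66 mm and height 255 mm. The lower flange rests on z = 0 and the three cylinders share a vertical axis.

The spool is on top of the stool.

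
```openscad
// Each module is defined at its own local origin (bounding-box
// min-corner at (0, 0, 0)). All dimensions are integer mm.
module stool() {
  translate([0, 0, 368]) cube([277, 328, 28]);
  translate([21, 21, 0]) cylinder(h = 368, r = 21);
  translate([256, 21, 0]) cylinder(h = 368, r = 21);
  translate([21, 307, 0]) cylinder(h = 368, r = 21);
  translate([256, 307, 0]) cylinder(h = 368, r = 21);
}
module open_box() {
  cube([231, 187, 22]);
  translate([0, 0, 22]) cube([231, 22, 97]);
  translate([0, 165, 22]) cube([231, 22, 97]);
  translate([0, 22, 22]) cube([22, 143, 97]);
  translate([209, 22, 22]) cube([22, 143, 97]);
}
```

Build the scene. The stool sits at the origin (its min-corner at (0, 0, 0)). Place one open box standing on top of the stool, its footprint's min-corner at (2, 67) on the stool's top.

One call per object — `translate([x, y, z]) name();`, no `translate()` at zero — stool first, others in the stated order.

stool();
translate([2, 67, 396]) open_box();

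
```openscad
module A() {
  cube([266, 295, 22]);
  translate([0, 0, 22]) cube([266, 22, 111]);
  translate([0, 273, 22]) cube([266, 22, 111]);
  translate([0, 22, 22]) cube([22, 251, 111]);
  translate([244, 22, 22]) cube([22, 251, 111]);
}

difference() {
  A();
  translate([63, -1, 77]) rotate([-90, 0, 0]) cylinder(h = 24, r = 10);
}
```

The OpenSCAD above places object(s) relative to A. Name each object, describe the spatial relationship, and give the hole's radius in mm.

A is an open box. The open box has a circular hole through its front wall. The hole's radius is 10 mm.

The subtracted cylinder has r = 10 mm.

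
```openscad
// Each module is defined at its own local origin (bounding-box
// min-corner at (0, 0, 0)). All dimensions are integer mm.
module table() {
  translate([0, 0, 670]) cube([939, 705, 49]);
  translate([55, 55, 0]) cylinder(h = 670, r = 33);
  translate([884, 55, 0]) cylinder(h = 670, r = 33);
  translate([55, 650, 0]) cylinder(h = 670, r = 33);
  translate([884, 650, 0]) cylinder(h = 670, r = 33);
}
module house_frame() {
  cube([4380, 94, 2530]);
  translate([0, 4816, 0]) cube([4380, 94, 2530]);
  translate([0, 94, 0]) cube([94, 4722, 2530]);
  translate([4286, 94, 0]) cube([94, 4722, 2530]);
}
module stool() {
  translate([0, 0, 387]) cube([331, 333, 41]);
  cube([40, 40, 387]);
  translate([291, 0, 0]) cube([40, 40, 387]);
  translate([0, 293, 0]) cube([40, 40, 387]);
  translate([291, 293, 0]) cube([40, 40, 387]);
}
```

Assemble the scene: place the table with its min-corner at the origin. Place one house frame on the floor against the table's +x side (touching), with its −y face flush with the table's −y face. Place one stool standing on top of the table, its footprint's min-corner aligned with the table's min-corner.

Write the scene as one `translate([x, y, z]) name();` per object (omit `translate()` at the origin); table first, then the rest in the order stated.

table();
translate([939, 0, 0]) house_frame();
translate([0, 0, 719]) stool();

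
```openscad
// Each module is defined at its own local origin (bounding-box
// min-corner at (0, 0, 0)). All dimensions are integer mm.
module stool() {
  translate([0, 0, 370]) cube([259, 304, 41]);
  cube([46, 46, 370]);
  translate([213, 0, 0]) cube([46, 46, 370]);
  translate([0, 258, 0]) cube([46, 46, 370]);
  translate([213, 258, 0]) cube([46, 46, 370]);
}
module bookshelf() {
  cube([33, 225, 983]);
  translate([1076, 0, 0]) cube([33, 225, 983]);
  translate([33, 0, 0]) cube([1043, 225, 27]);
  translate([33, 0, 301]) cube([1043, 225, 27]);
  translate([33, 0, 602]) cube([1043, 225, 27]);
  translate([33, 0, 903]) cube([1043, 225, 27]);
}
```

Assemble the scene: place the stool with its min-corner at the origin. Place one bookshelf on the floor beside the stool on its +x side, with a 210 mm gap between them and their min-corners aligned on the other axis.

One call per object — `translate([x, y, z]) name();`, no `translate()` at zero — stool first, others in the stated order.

stool();
translate([469, 0, 0]) bookshelf();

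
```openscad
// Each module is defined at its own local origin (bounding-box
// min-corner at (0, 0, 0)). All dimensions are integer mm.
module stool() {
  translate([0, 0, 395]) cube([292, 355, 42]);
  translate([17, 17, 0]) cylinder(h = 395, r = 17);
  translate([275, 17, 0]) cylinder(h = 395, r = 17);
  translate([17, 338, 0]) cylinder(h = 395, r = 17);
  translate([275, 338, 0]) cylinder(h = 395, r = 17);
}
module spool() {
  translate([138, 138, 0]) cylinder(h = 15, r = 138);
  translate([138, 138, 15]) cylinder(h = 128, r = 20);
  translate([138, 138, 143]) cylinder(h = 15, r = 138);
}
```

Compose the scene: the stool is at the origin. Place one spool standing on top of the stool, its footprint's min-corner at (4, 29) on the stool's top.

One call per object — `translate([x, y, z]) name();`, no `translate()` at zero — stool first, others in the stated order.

stool();
translate([4, 29, 437]) spool();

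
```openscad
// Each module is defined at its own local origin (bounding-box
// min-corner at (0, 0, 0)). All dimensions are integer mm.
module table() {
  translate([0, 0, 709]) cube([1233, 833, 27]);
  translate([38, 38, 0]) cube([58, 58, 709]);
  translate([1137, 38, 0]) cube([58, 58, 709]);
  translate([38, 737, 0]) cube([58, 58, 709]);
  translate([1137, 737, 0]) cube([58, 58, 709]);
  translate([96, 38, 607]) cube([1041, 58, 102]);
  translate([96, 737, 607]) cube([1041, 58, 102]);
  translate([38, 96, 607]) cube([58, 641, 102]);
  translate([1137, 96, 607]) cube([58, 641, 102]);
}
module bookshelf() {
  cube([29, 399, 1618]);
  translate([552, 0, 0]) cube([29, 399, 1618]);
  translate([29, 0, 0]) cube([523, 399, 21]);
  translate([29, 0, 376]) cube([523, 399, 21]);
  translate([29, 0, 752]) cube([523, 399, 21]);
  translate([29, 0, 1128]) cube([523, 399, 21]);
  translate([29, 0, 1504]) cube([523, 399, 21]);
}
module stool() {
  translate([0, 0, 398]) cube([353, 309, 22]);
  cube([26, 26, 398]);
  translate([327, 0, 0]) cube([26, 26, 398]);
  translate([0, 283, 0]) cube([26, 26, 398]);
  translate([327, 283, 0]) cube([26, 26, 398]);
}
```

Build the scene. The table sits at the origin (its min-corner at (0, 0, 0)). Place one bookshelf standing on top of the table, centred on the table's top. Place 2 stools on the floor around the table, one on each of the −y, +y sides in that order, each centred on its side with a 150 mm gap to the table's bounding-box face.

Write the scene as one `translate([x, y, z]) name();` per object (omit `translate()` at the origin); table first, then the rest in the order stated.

table();
translate([326, 217, 736]) bookshelf();
translate([440, -459, 0]) stool();
translate([440, 983, 0]) stool();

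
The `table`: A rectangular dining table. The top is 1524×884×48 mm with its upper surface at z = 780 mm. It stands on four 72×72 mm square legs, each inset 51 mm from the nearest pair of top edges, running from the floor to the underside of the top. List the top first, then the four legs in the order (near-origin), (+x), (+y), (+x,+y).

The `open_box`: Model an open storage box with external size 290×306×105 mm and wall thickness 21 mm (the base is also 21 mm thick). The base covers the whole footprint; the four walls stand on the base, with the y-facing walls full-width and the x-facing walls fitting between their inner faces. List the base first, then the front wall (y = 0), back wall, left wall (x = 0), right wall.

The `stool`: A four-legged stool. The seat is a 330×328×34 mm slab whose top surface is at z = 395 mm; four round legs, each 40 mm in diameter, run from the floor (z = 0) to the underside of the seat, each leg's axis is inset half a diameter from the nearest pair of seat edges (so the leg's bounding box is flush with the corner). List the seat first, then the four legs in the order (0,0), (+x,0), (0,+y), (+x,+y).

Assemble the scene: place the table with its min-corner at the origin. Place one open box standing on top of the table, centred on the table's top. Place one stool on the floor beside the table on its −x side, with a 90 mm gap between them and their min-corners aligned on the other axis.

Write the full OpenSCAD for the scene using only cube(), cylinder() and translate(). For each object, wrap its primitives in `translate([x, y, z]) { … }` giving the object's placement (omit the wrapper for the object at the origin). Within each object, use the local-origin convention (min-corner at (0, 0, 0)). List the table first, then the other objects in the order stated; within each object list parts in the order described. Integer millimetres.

translate([0, 0, 732]) cube([1524, 884, 48]);
translate([51, 51, 0]) cube([72, 72, 732]);
translate([1401, 51, 0]) cube([72, 72, 732]);
translate([51, 761, 0]) cube([72, 72, 732]);
translate([1401, 761, 0]) cube([72, 72, 732]);
translate([617, 289, 780]) {
  cube([290, 306, 21]);
  translate([0, 0, 21]) cube([290, 21, 84]);
  translate([0, 285, 21]) cube([290, 21, 84]);
  translate([0, 21, 21]) cube([21, 264, 84]);
  translate([269, 21, 21]) cube([21, 264, 84]);
}
translate([-420, 0, 0]) {
  translate([0, 0, 361]) cube([330, 328, 34]);
  translate([20, 20, 0]) cylinder(h = 361, r = 20);
  translate([310, 20, 0]) cylinder(h = 361, r = 20);
  translate([20, 308, 0]) cylinder(h = 361, r = 20);
  translate([310, 308, 0]) cylinder(h = 361, r = 20);
}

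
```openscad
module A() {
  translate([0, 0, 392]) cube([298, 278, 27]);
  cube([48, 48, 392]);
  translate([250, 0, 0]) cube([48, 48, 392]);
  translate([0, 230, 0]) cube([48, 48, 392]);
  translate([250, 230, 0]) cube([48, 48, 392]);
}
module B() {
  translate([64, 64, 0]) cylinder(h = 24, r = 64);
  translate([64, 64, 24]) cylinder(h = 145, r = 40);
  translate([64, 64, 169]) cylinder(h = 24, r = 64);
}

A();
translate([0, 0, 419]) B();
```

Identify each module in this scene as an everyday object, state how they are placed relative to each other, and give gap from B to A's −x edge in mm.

A is a stool. B is a spool. The spool is on top of the stool. The gap from the spool to the stool's −x edge is 0 mm.

The spool's min-x is at 0; the stool's min-x is 0; gap = 0 mm.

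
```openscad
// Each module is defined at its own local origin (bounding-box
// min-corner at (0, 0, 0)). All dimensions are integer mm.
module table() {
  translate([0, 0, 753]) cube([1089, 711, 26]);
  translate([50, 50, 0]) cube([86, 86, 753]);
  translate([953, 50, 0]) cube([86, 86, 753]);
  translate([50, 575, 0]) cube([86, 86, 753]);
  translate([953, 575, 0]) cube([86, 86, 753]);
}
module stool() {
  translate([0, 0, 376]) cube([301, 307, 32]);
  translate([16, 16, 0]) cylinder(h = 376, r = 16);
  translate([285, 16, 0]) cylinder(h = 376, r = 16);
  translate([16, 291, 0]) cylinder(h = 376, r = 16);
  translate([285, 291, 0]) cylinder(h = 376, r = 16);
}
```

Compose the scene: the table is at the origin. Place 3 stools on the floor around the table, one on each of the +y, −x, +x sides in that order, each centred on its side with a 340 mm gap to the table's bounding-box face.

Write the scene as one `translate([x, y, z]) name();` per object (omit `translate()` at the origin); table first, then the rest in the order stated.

table();
translate([394, 1051, 0]) stool();
translate([-641, 202, 0]) stool();
translate([1429, 202, 0]) stool();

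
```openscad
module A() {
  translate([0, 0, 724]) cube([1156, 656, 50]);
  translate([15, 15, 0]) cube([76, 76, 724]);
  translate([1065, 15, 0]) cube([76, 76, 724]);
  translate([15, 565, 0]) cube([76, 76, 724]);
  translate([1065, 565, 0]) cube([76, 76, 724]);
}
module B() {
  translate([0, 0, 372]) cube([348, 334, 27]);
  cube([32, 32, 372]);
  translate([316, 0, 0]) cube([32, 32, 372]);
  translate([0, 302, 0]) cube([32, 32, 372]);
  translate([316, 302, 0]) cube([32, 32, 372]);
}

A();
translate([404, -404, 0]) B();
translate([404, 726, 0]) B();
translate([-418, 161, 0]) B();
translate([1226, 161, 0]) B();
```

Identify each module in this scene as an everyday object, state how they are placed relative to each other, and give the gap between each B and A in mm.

A is a table. B is a stool. Four stools sit around the table at the −y, +y, −x, +x sides. The gap between each stool and the table is 70 mm.

Each stool's nearest face is 70 mm from the table's bounding box.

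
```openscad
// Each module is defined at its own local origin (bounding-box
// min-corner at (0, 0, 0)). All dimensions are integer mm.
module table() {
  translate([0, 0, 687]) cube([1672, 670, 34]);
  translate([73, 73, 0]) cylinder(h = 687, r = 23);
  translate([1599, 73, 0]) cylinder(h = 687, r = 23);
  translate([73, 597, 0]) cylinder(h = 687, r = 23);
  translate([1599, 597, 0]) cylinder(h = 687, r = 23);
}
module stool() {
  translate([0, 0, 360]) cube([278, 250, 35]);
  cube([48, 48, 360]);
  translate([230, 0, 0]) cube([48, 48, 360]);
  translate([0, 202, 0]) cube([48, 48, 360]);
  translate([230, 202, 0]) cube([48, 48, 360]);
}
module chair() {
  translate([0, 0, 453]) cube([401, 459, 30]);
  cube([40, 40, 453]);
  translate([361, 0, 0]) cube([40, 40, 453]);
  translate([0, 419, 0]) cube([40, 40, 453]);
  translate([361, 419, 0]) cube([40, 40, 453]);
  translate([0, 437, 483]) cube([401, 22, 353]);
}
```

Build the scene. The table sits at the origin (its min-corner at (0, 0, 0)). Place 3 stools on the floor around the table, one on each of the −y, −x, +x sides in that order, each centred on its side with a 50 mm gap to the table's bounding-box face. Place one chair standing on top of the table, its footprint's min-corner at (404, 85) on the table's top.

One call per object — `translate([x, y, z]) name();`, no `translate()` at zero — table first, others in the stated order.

table();
translate([697, -300, 0]) stool();
translate([-328, 210, 0]) stool();
translate([1722, 210, 0]) stool();
translate([404, 85, 721]) chair();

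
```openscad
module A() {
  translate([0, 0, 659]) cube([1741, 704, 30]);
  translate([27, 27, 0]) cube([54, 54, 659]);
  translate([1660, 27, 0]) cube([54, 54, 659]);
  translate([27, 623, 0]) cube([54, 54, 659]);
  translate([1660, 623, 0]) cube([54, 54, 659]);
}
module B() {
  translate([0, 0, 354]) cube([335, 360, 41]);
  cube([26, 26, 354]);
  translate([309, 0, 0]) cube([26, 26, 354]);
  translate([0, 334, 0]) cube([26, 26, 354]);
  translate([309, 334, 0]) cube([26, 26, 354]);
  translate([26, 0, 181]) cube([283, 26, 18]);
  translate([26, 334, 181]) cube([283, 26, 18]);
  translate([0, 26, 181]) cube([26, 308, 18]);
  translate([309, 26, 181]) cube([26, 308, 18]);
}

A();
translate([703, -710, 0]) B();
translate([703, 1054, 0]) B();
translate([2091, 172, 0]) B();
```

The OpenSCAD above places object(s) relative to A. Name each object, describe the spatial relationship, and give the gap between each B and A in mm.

Each stool's nearest face is 350 mm from the table's bounding box.

A is a table. B is a stool. Three stools sit around the table at the −y, +y, +x sides. The gap between each stool and the table is 350 mm.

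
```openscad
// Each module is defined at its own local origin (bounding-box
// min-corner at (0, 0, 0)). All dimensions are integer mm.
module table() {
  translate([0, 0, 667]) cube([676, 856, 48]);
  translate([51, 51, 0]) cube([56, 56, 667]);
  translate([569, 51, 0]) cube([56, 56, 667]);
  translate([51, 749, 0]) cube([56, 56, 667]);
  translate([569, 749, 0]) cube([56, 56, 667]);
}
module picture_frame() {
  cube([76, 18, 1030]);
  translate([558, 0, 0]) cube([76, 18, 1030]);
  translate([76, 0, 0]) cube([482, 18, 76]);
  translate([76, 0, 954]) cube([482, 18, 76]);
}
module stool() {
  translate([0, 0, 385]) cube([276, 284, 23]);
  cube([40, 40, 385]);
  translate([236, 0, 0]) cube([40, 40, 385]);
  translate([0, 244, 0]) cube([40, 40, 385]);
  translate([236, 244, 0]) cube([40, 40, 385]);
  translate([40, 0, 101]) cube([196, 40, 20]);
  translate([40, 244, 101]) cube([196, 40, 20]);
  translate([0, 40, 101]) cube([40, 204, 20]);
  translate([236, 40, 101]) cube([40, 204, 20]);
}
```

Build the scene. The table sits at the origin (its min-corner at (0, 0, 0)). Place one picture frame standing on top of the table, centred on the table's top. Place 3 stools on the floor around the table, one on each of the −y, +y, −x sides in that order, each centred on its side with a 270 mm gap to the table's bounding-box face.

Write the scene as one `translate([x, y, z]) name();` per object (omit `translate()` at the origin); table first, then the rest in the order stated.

table();
translate([21, 419, 715]) picture_frame();
translate([200, -554, 0]) stool();
translate([200, 1126, 0]) stool();
translate([-546, 286, 0]) stool();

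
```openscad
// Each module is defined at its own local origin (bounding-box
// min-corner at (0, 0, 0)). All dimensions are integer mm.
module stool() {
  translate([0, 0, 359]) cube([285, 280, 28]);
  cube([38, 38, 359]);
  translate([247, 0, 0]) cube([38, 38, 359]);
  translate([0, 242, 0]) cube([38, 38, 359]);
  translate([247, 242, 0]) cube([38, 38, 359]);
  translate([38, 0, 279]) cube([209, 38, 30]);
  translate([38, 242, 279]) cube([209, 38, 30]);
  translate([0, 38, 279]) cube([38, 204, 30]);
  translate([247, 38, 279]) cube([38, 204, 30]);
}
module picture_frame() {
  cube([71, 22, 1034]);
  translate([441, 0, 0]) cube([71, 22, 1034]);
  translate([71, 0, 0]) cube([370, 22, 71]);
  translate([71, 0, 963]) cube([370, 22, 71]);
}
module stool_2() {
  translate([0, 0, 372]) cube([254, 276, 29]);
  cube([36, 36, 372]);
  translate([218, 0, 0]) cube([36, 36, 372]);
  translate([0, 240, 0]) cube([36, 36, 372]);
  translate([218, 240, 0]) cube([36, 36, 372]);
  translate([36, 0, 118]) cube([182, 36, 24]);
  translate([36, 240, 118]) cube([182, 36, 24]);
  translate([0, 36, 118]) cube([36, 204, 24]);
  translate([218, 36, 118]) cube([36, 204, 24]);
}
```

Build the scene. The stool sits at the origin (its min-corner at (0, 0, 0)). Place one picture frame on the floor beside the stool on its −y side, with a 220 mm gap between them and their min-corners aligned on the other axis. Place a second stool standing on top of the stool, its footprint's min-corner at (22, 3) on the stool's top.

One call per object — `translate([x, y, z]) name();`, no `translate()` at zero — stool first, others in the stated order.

stool();
translate([0, -242, 0]) picture_frame();
translate([22, 3, 387]) stool_2();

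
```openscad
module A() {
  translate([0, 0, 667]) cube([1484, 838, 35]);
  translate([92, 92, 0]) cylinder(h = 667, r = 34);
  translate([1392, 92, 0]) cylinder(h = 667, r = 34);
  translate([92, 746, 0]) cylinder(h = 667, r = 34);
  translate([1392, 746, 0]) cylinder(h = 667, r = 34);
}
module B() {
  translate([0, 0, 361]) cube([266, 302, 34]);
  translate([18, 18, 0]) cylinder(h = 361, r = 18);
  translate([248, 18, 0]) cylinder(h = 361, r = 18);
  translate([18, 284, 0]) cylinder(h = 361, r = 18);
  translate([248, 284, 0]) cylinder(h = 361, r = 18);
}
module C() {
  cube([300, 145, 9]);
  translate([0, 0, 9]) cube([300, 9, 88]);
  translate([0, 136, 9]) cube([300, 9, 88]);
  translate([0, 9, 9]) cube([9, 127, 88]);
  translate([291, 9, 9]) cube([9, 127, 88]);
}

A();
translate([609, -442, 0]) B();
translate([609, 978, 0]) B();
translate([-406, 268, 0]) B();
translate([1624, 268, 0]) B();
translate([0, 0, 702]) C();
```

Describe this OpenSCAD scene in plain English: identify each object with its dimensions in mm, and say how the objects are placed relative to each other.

A is a rectangular dining table. The top is 1484×838×35 mm with its upper surface at z = 702 mm. It stands on four round legs of 68 mm diameter, each leg's bounding box inset 58 mm from the nearest pair of top edges, running from the floor to the underside of the top.

B is a four-legged stool. The seat is 266×302 mm, 34 mm thick, top at z = 395 mm. It stands on four round legs, each 36 mm in diameter, from z = 0 to the seat underside, each leg's axis is inset half a diameter from the nearest pair of seat edges (so the leg's bounding box is flush with the corner).

C is an open storage box with external size 300×145×97 mm and wall thickness 9 mm (the base is also 9 mm thick). The base covers the whole footprint; the four walls stand on the base, with the y-facing walls full-width and the x-facing walls fitting between their inner faces.

Four stools sit around the table at the −y, +y, −x, +x sides. The open box is on top of the table.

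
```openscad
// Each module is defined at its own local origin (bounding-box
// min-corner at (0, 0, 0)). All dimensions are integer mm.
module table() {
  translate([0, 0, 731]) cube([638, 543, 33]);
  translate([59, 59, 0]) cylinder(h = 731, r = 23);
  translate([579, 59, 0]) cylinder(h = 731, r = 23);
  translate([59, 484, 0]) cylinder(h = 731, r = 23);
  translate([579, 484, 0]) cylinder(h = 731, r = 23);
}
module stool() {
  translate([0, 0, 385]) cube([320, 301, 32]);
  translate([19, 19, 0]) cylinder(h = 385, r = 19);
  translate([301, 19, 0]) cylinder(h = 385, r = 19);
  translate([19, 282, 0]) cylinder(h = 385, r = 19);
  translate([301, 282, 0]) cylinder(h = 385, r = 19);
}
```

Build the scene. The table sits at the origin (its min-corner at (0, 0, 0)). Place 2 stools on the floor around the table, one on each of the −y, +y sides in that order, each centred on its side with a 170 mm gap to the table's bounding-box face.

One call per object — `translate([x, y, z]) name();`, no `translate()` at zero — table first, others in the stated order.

table();
translate([159, -471, 0]) stool();
translate([159, 713, 0]) stool();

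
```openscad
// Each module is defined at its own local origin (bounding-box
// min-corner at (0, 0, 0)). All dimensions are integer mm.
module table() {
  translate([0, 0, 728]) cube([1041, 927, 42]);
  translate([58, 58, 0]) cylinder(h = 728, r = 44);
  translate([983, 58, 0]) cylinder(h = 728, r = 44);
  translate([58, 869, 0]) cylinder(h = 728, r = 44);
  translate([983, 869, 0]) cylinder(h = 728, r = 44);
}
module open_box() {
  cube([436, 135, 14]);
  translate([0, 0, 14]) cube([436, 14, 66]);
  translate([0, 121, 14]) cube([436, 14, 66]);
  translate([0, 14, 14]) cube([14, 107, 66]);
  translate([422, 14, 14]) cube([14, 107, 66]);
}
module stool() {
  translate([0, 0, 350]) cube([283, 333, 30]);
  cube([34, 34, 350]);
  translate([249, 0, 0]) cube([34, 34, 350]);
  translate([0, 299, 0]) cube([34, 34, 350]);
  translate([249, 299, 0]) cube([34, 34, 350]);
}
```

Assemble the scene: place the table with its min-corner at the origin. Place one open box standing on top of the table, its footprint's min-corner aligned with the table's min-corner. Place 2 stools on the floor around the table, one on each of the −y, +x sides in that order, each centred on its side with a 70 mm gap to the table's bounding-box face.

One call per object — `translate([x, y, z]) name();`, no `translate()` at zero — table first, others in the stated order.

table();
translate([0, 0, 770]) open_box();
translate([379, -403, 0]) stool();
translate([1111, 297, 0]) stool();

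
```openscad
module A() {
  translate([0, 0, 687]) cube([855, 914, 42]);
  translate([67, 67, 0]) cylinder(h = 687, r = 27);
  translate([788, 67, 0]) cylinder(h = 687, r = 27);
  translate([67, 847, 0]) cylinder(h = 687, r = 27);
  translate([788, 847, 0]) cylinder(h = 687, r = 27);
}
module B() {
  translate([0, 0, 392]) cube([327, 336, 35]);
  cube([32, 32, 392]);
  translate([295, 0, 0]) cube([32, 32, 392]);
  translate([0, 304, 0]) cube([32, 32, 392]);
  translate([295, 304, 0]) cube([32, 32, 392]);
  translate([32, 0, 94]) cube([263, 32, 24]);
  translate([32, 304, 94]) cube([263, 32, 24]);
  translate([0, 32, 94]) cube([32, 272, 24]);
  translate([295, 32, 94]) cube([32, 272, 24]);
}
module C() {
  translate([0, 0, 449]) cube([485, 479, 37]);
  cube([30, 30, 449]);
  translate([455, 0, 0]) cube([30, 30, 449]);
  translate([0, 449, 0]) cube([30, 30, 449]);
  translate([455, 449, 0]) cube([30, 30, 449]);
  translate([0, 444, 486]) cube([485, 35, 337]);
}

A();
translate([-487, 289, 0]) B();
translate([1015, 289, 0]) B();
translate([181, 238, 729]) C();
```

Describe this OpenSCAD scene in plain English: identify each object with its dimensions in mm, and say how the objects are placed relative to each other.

A is a table with a 855×914 mm rectangular top, 42 mm thick, top surface at z = 729 mm, supported by four round legs of 54 mm diameter, each leg's bounding box inset 40 mm from the nearest pair of top edges, running from the floor.

B is a simple wooden stool: a rectangular seat 327 mm (x) by 336 mm (y), 35 mm thick, top face at z = 427 mm, on four square legs, each 32×32 mm in cross-section. The legs rest on z = 0, each flush with a corner of the seat. Four stretchers, 32 mm wide and 24 mm tall, connect adjacent legs with their undersides at z = 94 mm, each running between the inner faces of the legs it joins and aligned with the legs' outer faces on the other axis.

C is a chair. The seat is a 485×479×37 mm slab with its top at z = 486 mm, on four 30×30 mm corner legs (flush with the seat edges, standing on z = 0). A flat backrest 35 mm thick, 337 mm tall, spans the full seat width and rises from the seat top along its +y edge, rear face flush with the rear of the seat.

Two stools sit around the table at the −x, +x sides. The chair is on top of the table.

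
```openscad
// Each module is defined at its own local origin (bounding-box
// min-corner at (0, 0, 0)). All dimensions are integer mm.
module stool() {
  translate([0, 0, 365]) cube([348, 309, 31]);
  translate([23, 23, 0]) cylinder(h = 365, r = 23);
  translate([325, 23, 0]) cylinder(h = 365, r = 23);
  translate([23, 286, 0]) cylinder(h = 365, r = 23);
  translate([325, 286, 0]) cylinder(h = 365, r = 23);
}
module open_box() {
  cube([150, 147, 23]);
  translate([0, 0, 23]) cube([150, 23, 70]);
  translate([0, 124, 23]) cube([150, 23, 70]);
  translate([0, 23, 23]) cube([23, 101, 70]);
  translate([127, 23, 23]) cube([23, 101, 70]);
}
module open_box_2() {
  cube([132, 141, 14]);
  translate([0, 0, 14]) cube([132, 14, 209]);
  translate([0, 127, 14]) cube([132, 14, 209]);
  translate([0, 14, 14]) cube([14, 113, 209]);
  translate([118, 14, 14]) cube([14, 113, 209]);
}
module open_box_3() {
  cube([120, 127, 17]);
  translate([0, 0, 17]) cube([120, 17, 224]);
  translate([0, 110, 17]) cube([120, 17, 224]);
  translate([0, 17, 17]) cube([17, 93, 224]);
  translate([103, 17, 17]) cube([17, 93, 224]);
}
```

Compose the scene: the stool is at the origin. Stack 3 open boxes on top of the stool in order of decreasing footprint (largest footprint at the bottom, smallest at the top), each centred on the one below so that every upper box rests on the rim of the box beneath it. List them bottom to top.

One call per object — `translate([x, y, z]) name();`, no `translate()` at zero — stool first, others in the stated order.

stool();
translate([99, 81, 396]) open_box();
translate([108, 84, 489]) open_box_2();
translate([114, 91, 712]) open_box_3();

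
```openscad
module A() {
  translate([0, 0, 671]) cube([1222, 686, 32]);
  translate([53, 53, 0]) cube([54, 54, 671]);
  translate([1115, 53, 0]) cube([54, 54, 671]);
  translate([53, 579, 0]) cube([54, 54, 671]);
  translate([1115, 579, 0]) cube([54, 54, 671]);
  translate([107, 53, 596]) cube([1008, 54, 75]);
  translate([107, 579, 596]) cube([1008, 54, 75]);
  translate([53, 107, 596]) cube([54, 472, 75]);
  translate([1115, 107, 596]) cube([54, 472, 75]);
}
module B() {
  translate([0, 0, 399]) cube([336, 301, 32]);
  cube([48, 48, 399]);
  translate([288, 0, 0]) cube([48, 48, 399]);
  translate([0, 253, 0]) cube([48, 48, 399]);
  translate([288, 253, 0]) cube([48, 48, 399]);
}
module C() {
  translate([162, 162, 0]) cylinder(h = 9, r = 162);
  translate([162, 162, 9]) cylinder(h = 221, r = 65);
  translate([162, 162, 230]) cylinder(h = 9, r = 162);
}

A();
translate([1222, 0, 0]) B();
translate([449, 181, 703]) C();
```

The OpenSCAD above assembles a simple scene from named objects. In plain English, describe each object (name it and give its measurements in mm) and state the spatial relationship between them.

A is a table: top 1222 mm (x) × 686 mm (y), 32 mm thick, upper face at z = 703 mm, on four 54×54 mm square legs, each inset 53 mm from the nearest pair of top edges, running from z = 0 to the bottom of the top. Four apron rails, 54 mm thick and 75 mm tall, run between adjacent legs with their top edges flush with the underside of the top and their outer faces flush with the legs' outer faces.

B is a four-legged stool. The seat is 336×301 mm, 32 mm thick, top at z = 431 mm. It stands on four square legs, each 48×48 mm in cross-section, from z = 0 to the seat underside, each flush with a corner of the seat.

C is a spool: two coaxial disc flanges of radius 162 mm and thickness 9 mm, joined by a core cylinder of radius 65 mm and height 221 mm. The lower flange rests on z = 0 and the three cylinders share a vertical axis.

The stool is against the table's +x side, with their −y faces flush. The spool is on top of the table, centred.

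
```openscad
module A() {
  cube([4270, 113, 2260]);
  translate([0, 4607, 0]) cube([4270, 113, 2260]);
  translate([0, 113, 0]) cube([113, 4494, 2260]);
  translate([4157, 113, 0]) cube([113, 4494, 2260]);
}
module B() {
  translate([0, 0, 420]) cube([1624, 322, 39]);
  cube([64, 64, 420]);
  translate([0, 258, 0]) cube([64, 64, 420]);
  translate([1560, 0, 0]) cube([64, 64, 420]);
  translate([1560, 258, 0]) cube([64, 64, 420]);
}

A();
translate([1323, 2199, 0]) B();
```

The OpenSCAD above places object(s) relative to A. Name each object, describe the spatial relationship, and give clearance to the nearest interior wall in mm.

A is a house frame. B is a bench. The bench sits inside the house frame, centred. The clearance to the nearest interior wall is 1210 mm.

Clearances: x = 1210, y = 2086; minimum 1210 mm.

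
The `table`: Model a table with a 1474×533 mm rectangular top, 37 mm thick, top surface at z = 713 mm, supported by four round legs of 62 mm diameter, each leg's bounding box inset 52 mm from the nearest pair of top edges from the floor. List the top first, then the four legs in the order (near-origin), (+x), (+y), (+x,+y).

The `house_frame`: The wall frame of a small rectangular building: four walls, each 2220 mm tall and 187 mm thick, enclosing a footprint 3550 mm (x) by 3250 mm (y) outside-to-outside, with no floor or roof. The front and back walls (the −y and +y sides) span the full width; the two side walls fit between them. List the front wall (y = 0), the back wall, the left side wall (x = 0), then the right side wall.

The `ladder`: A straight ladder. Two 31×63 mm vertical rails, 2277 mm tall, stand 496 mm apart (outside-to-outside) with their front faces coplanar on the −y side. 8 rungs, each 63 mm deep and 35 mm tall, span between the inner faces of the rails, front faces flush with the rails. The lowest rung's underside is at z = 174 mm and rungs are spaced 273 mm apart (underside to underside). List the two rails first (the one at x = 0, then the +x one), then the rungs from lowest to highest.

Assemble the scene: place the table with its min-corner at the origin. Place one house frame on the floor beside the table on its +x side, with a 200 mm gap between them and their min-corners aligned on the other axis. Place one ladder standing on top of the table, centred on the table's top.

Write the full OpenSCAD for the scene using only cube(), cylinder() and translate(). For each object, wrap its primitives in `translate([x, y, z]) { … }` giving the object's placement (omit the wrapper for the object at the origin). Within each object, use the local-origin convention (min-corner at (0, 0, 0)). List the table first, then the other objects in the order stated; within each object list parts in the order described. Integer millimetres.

translate([0, 0, 676]) cube([1474, 533, 37]);
translate([83, 83, 0]) cylinder(h = 676, r = 31);
translate([1391, 83, 0]) cylinder(h = 676, r = 31);
translate([83, 450, 0]) cylinder(h = 676, r = 31);
translate([1391, 450, 0]) cylinder(h = 676, r = 31);
translate([1674, 0, 0]) {
  cube([3550, 187, 2220]);
  translate([0, 3063, 0]) cube([3550, 187, 2220]);
  translate([0, 187, 0]) cube([187, 2876, 2220]);
  translate([3363, 187, 0]) cube([187, 2876, 2220]);
}
translate([489, 235, 713]) {
  cube([31, 63, 2277]);
  translate([465, 0, 0]) cube([31, 63, 2277]);
  translate([31, 0, 174]) cube([434, 63, 35]);
  translate([31, 0, 447]) cube([434, 63, 35]);
  translate([31, 0, 720]) cube([434, 63, 35]);
  translate([31, 0, 993]) cube([434, 63, 35]);
  translate([31, 0, 1266]) cube([434, 63, 35]);
  translate([31, 0, 1539]) cube([434, 63, 35]);
  translate([31, 0, 1812]) cube([434, 63, 35]);
  translate([31, 0, 2085]) cube([434, 63, 35]);
}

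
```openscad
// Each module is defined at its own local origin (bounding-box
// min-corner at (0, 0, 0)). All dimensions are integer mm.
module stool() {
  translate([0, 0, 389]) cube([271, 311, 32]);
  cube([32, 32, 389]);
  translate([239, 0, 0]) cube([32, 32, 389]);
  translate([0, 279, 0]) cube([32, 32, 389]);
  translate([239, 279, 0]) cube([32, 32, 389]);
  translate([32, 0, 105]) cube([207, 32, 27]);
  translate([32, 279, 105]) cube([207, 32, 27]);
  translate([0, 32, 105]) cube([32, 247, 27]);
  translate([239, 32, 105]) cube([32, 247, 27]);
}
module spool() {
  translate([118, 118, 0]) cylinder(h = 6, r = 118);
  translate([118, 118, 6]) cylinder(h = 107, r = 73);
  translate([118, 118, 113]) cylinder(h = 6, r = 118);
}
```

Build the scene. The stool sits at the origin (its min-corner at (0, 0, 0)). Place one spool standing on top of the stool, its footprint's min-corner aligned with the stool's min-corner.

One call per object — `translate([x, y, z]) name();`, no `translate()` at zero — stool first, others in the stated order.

stool();
translate([0, 0, 421]) spool();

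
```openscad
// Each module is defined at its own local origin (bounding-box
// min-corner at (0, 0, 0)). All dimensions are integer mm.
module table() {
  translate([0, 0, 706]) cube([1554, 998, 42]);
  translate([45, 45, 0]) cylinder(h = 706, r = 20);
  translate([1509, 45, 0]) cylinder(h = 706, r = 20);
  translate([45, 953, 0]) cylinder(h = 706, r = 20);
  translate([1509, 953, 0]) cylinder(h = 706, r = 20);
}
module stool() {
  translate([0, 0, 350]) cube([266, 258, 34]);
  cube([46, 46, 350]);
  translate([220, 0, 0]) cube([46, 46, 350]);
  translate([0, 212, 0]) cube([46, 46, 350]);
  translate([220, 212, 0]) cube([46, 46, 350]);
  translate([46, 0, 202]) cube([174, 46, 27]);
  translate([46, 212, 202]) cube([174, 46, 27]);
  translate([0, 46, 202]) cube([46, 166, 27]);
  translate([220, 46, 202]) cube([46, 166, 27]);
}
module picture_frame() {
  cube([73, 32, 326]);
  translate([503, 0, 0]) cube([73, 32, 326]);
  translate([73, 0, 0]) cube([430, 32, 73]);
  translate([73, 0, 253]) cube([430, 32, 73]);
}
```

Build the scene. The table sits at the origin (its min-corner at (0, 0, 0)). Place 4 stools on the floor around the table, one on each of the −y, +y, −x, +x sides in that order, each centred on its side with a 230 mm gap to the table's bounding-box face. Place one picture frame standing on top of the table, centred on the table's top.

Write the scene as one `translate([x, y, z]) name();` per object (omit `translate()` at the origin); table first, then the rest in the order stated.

table();
translate([644, -488, 0]) stool();
translate([644, 1228, 0]) stool();
translate([-496, 370, 0]) stool();
translate([1784, 370, 0]) stool();
translate([489, 483, 748]) picture_frame();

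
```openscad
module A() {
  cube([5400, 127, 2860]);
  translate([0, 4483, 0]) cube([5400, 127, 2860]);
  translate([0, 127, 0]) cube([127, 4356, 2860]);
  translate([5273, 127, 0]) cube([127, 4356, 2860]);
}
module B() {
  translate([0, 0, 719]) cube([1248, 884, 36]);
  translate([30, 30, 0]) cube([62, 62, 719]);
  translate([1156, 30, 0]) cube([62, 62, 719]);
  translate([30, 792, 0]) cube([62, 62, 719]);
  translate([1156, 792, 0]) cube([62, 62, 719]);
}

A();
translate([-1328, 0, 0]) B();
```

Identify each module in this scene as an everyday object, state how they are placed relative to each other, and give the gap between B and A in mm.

The table's nearest face is 80 mm from the house frame's −x face.

A is a house frame. B is a table. The table is on the floor beside the house frame on its −x side. The gap between the table and the house frame is 80 mm.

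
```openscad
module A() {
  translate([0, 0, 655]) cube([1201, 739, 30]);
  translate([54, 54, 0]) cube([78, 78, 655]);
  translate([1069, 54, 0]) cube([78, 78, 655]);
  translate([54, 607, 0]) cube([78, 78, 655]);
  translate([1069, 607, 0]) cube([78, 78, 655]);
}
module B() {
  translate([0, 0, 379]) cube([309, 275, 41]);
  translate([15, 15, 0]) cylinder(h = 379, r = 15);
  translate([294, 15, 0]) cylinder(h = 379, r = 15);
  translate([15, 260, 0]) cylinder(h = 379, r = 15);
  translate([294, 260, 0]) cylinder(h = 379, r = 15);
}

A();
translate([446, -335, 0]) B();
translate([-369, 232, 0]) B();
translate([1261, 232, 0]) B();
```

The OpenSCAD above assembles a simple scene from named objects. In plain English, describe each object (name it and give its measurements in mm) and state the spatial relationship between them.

A is a rectangular dining table. The top is 1201×739×30 mm with its upper surface at z = 685 mm. It stands on four 78×78 mm square legs, each inset 54 mm from the nearest pair of top edges, running from the floor to the underside of the top.

B is a simple wooden stool: a rectangular seat 309 mm (x) by 275 mm (y), 41 mm thick, top face at z = 420 mm, on four round legs, each 30 mm in diameter. The legs rest on z = 0, each leg's axis is inset half a diameter from the nearest pair of seat edges (so the leg's bounding box is flush with the corner).

Three stools sit around the table at the −y, −x, +x sides.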